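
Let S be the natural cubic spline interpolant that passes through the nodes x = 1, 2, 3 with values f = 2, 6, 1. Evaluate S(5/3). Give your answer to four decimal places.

Put M_i = S'' at the i-th knot. Here h = (1, 1) and Δ = (4, -5), so the interior equations h_(i-1)·M_(i-1) + 2(h_(i-1)+h_i)·M_i + h_i·M_(i+1) = 6(Δ_i − Δ_(i-1)) read
  1·M_0 + 4·M_1 + 1·M_2 = 6(Δ_1 - Δ_0) = -54
Natural end conditions: M_0 = M_2 = 0.
Hence M_0 = 0, M_1 = -27/2, M_2 = 0.
On [1, 2], S(x) = 2 + 25/4·(x - 1) + 0·(x - 1)² - 9/4·(x - 1)³.
With (x - 1) = 2/3: S(5/3) = 11/2.

5.5000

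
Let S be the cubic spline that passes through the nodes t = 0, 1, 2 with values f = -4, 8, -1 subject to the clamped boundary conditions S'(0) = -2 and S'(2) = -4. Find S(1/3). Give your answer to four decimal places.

Let M_i = S''(x_i). Step sizes h_i = 1, 1; slopes of the chords Δ_i = (y_(i+1) - y_i)/h_i = 12, -9.
  1·M_0 + 4·M_1 + 1·M_2 = 6(Δ_1 - Δ_0) = -126
Clamped end conditions give two more equations: 2h_0·M_0 + h_0·M_1 = 6(Δ_0 - S'(0)) = 84 and h_1·M_1 + 2h_1·M_2 = 6(S'(2) - Δ_1) = 30.
Forward elimination and back-substitution give M_0 = 145/2, M_1 = -61, M_2 = 91/2.
On [0, 1], S(t) = -4 - 2·t + 145/4·t² - 89/4·t³.
With t = 1/3: S(1/3) = -79/54.

-1.4630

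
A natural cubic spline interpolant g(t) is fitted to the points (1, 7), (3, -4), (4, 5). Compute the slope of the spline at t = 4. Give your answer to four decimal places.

Let M_i = g''(x_i). Step sizes h_i = 2, 1; slopes of the chords Δ_i = (y_(i+1) - y_i)/h_i = -11/2, 9.
  2·M_0 + 6·M_1 + 1·M_2 = 6(Δ_1 - Δ_0) = 87
Natural end conditions: M_0 = M_2 = 0.
Forward elimination and back-substitution give M_0 = 0, M_1 = 29/2, M_2 = 0.
On [3, 4], g'(t) = b_1 + 2c_1·(t - 3) + 3d_1·(t - 3)² with b_1 = Δ_1 - h_1(2M_1 + M_2)/6 = 25/6, c_1 = M_1/2 = 29/4, d_1 = (M_2 - M_1)/(6h_1) = -29/12. So g'(4) = 137/12.

11.4167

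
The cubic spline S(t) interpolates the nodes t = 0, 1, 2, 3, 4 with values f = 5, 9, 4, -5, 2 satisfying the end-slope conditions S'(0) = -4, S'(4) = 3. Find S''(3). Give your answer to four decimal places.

Write M_i for S''(x_i). With h_i = 1, 1, 1, 1 and divided differences Δ_i = 4, -5, -9, 7, the continuity of S' gives the tridiagonal system
  1·M_0 + 4·M_1 + 1·M_2 = 6(Δ_1 - Δ_0) = -54
  1·M_1 + 4·M_2 + 1·M_3 = 6(Δ_2 - Δ_1) = -24
  1·M_2 + 4·M_3 + 1·M_4 = 6(Δ_3 - Δ_2) = 96
Clamped end conditions give two more equations: 2h_0·M_0 + h_0·M_1 = 6(Δ_0 - S'(0)) = 48 and h_3·M_3 + 2h_3·M_4 = 6(S'(4) - Δ_3) = -24.
Solving: M_0 = 473/14, M_1 = -137/7, M_2 = -19/2, M_3 = 235/7, M_4 = -403/14.

33.5714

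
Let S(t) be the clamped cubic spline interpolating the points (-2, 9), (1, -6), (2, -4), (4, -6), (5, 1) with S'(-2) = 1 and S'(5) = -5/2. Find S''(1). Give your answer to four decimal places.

Write σ_i for S''(x_i). With h_i = 3, 1, 2, 1 and divided differences Δ_i = -5, 2, -1, 7, the continuity of S' gives the tridiagonal system
  3·σ_0 + 8·σ_1 + 1·σ_2 = 6(Δ_1 - Δ_0) = 42
  1·σ_1 + 6·σ_2 + 2·σ_3 = 6(Δ_2 - Δ_1) = -18
  2·σ_2 + 6·σ_3 + 1·σ_4 = 6(Δ_3 - Δ_2) = 48
Clamped end conditions give two more equations: 2h_0·σ_0 + h_0·σ_1 = 6(Δ_0 - S'(-2)) = -36 and h_3·σ_3 + 2h_3·σ_4 = 6(S'(5) - Δ_3) = -57.
Hence σ_0 = -698/61, σ_1 = 664/61, σ_2 = -656/61, σ_3 = 1087/61, σ_4 = -2282/61.

10.8852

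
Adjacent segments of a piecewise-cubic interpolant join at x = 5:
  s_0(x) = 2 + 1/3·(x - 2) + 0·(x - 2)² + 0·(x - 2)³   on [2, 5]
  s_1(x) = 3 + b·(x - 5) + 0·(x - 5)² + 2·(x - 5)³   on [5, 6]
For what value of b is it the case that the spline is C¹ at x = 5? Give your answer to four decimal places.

0.3333

s_0'(x) = 1/3 + 0·(x - 2) + 0·(x - 2)², so s_0'(5) = 1/3. On the right, s_1'(5) = b, so b = 1/3.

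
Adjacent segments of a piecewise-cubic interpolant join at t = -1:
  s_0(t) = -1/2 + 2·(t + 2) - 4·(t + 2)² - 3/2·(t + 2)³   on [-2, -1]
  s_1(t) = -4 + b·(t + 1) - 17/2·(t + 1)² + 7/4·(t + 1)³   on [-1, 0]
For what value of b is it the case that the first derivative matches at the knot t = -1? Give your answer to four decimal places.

-10.5000

s_0'(t) = 2 - 8·(t + 2) - 9/2·(t + 2)², so s_0'(-1) = -21/2. On the right, s_1'(-1) = b, so b = -21/2.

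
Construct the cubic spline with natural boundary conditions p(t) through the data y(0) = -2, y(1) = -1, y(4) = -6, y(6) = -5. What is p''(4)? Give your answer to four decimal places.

2.1408

With M_i denoting the second derivative at x_i, h_i = 1, 3, 2, and Δ_i = (y_(i+1) − y_i)/h_i = 1, -5/3, 1/2:
  1·M_0 + 8·M_1 + 3·M_2 = 6(Δ_1 - Δ_0) = -16
  3·M_1 + 10·M_2 + 2·M_3 = 6(Δ_2 - Δ_1) = 13
Natural end conditions: M_0 = M_3 = 0.
Hence M_0 = 0, M_1 = -199/71, M_2 = 152/71, M_3 = 0.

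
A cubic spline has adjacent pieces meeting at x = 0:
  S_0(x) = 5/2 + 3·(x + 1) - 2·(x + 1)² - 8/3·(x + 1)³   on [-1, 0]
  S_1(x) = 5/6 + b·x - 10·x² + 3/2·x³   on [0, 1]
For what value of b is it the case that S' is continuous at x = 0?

S_0'(x) = 3 - 4·(x + 1) - 8·(x + 1)², so S_0'(0) = -9. On the right, S_1'(0) = b, so b = -9.

-9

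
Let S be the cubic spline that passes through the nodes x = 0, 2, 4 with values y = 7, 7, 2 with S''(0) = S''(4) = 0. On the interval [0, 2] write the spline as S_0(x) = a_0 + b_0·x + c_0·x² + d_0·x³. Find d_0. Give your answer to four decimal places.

-0.1563

Let M_i = S''(x_i). Step sizes h_i = 2, 2; slopes of the chords Δ_i = (y_(i+1) - y_i)/h_i = 0, -5/2.
  2·M_0 + 8·M_1 + 2·M_2 = 6(Δ_1 - Δ_0) = -15
Natural end conditions: M_0 = M_2 = 0.
Solving: M_0 = 0, M_1 = -15/8, M_2 = 0.
On [0, 2], with S_0(x) = a_0 + b_0·x + c_0·x² + d_0·x³: c_0 = M_0/2 = 0, d_0 = (M_1 - M_0)/(6h_0) = -5/32, b_0 = Δ_0 - h_0(2M_0 + M_1)/6 = 5/8.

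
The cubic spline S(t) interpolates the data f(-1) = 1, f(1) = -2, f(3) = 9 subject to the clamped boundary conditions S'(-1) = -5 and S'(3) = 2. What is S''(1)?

Put M_i = S'' at the i-th knot. Here h = (2, 2) and Δ = (-3/2, 11/2), so the interior equations h_(i-1)·M_(i-1) + 2(h_(i-1)+h_i)·M_i + h_i·M_(i+1) = 6(Δ_i − Δ_(i-1)) read
  2·M_0 + 8·M_1 + 2·M_2 = 6(Δ_1 - Δ_0) = 42
Clamped end conditions give two more equations: 2h_0·M_0 + h_0·M_1 = 6(Δ_0 - S'(-1)) = 21 and h_1·M_1 + 2h_1·M_2 = 6(S'(3) - Δ_1) = -21.
Solving the tridiagonal system: M_0 = 7/4, M_1 = 7, M_2 = -35/4.

7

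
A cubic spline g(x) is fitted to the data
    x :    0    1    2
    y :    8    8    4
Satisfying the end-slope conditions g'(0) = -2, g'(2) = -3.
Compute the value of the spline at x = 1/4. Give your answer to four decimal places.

7.8008

With M_i denoting the second derivative at x_i, h_i = 1, 1, and Δ_i = (y_(i+1) − y_i)/h_i = 0, -4:
  1·M_0 + 4·M_1 + 1·M_2 = 6(Δ_1 - Δ_0) = -24
Clamped end conditions give two more equations: 2h_0·M_0 + h_0·M_1 = 6(Δ_0 - g'(0)) = 12 and h_1·M_1 + 2h_1·M_2 = 6(g'(2) - Δ_1) = 6.
Hence M_0 = 23/2, M_1 = -11, M_2 = 17/2.
On [0, 1], g(x) = 8 - 2·x + 23/4·x² - 15/4·x³.
With x = 1/4: g(1/4) = 1997/256.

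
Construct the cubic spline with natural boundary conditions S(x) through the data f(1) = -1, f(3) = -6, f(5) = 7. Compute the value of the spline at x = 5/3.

-4

With σ_i denoting the second derivative at x_i, h_i = 2, 2, and Δ_i = (y_(i+1) − y_i)/h_i = -5/2, 13/2:
  2·σ_0 + 8·σ_1 + 2·σ_2 = 6(Δ_1 - Δ_0) = 54
Natural end conditions: σ_0 = σ_2 = 0.
Solving: σ_0 = 0, σ_1 = 27/4, σ_2 = 0.
On [1, 3], S(x) = -1 - 19/4·(x - 1) + 0·(x - 1)² + 9/16·(x - 1)³.
With (x - 1) = 2/3: S(5/3) = -4.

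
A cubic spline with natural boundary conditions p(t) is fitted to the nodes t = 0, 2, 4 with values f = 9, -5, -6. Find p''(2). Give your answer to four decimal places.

4.8750

Write M_i for p''(x_i). With h_i = 2, 2 and divided differences Δ_i = -7, -1/2, the continuity of p' gives the tridiagonal system
  2·M_0 + 8·M_1 + 2·M_2 = 6(Δ_1 - Δ_0) = 39
Natural end conditions: M_0 = M_2 = 0.
Solving the tridiagonal system: M_0 = 0, M_1 = 39/8, M_2 = 0.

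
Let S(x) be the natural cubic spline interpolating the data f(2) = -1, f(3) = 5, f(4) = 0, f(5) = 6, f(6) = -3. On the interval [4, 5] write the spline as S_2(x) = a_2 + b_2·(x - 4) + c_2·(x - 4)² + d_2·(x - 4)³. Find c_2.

Let m_i = S''(x_i). Step sizes h_i = 1, 1, 1, 1; slopes of the chords Δ_i = (y_(i+1) - y_i)/h_i = 6, -5, 6, -9.
  1·m_0 + 4·m_1 + 1·m_2 = 6(Δ_1 - Δ_0) = -66
  1·m_1 + 4·m_2 + 1·m_3 = 6(Δ_2 - Δ_1) = 66
  1·m_2 + 4·m_3 + 1·m_4 = 6(Δ_3 - Δ_2) = -90
Natural end conditions: m_0 = m_4 = 0.
Solving: m_0 = 0, m_1 = -24, m_2 = 30, m_3 = -30, m_4 = 0.
On [4, 5], with S_2(x) = a_2 + b_2·(x - 4) + c_2·(x - 4)² + d_2·(x - 4)³: c_2 = m_2/2 = 15, d_2 = (m_3 - m_2)/(6h_2) = -10, b_2 = Δ_2 - h_2(2m_2 + m_3)/6 = 1.

15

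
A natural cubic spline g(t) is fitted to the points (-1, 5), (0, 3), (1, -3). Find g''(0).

-6

Put M_i = g'' at the i-th knot. Here h = (1, 1) and Δ = (-2, -6), so the interior equations h_(i-1)·M_(i-1) + 2(h_(i-1)+h_i)·M_i + h_i·M_(i+1) = 6(Δ_i − Δ_(i-1)) read
  1·M_0 + 4·M_1 + 1·M_2 = 6(Δ_1 - Δ_0) = -24
Natural end conditions: M_0 = M_2 = 0.
Hence M_0 = 0, M_1 = -6, M_2 = 0.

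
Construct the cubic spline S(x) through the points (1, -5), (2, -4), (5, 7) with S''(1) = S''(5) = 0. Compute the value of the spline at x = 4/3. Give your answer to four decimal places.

Write M_i for S''(x_i). With h_i = 1, 3 and divided differences Δ_i = 1, 11/3, the continuity of S' gives the tridiagonal system
  1·M_0 + 8·M_1 + 3·M_2 = 6(Δ_1 - Δ_0) = 16
Natural end conditions: M_0 = M_2 = 0.
Forward elimination and back-substitution give M_0 = 0, M_1 = 2, M_2 = 0.
On [1, 2], S(x) = -5 + 2/3·(x - 1) + 0·(x - 1)² + 1/3·(x - 1)³.
With (x - 1) = 1/3: S(4/3) = -386/81.

-4.7654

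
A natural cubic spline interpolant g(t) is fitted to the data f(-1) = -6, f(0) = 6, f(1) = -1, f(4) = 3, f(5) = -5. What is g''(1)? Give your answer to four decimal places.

Let σ_i = g''(x_i). Step sizes h_i = 1, 1, 3, 1; slopes of the chords Δ_i = (y_(i+1) - y_i)/h_i = 12, -7, 4/3, -8.
  1·σ_0 + 4·σ_1 + 1·σ_2 = 6(Δ_1 - Δ_0) = -114
  1·σ_1 + 8·σ_2 + 3·σ_3 = 6(Δ_2 - Δ_1) = 50
  3·σ_2 + 8·σ_3 + 1·σ_4 = 6(Δ_3 - Δ_2) = -56
Natural end conditions: σ_0 = σ_4 = 0.
Hence σ_0 = 0, σ_1 = -3419/106, σ_2 = 796/53, σ_3 = -1339/106, σ_4 = 0.

15.0189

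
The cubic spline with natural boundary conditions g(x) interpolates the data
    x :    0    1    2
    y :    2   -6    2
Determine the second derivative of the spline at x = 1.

24

Write M_i for g''(x_i). With h_i = 1, 1 and divided differences Δ_i = -8, 8, the continuity of g' gives the tridiagonal system
  1·M_0 + 4·M_1 + 1·M_2 = 6(Δ_1 - Δ_0) = 96
Natural end conditions: M_0 = M_2 = 0.
Solving: M_0 = 0, M_1 = 24, M_2 = 0.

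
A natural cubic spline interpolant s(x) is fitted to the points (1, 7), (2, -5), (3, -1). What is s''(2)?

Let m_i = s''(x_i). Step sizes h_i = 1, 1; slopes of the chords Δ_i = (y_(i+1) - y_i)/h_i = -12, 4.
  1·m_0 + 4·m_1 + 1·m_2 = 6(Δ_1 - Δ_0) = 96
Natural end conditions: m_0 = m_2 = 0.
Solving: m_0 = 0, m_1 = 24, m_2 = 0.

24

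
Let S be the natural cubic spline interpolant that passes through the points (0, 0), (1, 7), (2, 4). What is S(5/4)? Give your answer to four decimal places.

7.0703

Put σ_i = S'' at the i-th knot. Here h = (1, 1) and Δ = (7, -3), so the interior equations h_(i-1)·σ_(i-1) + 2(h_(i-1)+h_i)·σ_i + h_i·σ_(i+1) = 6(Δ_i − Δ_(i-1)) read
  1·σ_0 + 4·σ_1 + 1·σ_2 = 6(Δ_1 - Δ_0) = -60
Natural end conditions: σ_0 = σ_2 = 0.
Solving the tridiagonal system: σ_0 = 0, σ_1 = -15, σ_2 = 0.
On [1, 2], S(x) = 7 + 2·(x - 1) - 15/2·(x - 1)² + 5/2·(x - 1)³.
With (x - 1) = 1/4: S(5/4) = 905/128.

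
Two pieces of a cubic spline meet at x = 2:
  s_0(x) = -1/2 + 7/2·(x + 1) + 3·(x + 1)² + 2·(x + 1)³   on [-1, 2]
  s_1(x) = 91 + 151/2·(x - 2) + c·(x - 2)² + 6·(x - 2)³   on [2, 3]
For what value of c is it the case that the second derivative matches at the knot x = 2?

s_0''(x) = 6 + 12·(x + 1), so s_0''(2) = 42. On the right, s_1''(2) = 2c, so c = 21.

21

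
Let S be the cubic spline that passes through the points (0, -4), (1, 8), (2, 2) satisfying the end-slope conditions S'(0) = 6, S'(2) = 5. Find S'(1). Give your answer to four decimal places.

1.7500

Put σ_i = S'' at the i-th knot. Here h = (1, 1) and Δ = (12, -6), so the interior equations h_(i-1)·σ_(i-1) + 2(h_(i-1)+h_i)·σ_i + h_i·σ_(i+1) = 6(Δ_i − Δ_(i-1)) read
  1·σ_0 + 4·σ_1 + 1·σ_2 = 6(Δ_1 - Δ_0) = -108
Clamped end conditions give two more equations: 2h_0·σ_0 + h_0·σ_1 = 6(Δ_0 - S'(0)) = 36 and h_1·σ_1 + 2h_1·σ_2 = 6(S'(2) - Δ_1) = 66.
Solving the tridiagonal system: σ_0 = 89/2, σ_1 = -53, σ_2 = 119/2.
On [1, 2], S'(x) = b_1 + 2c_1·(x - 1) + 3d_1·(x - 1)² with b_1 = Δ_1 - h_1(2σ_1 + σ_2)/6 = 7/4, c_1 = σ_1/2 = -53/2, d_1 = (σ_2 - σ_1)/(6h_1) = 75/4. So S'(1) = 7/4.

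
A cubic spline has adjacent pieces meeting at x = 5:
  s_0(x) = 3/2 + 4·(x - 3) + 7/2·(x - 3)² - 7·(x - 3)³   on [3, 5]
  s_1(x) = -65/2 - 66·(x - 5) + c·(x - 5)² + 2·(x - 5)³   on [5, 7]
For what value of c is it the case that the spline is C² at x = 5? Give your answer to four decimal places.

s_0''(x) = 7 - 42·(x - 3), so s_0''(5) = -77. On the right, s_1''(5) = 2c, so c = -77/2.

-38.5000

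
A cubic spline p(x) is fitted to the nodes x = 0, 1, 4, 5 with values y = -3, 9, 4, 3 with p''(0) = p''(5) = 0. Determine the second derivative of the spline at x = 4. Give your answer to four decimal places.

5.0545

Write M_i for p''(x_i). With h_i = 1, 3, 1 and divided differences Δ_i = 12, -5/3, -1, the continuity of p' gives the tridiagonal system
  1·M_0 + 8·M_1 + 3·M_2 = 6(Δ_1 - Δ_0) = -82
  3·M_1 + 8·M_2 + 1·M_3 = 6(Δ_2 - Δ_1) = 4
Natural end conditions: M_0 = M_3 = 0.
Forward elimination and back-substitution give M_0 = 0, M_1 = -668/55, M_2 = 278/55, M_3 = 0.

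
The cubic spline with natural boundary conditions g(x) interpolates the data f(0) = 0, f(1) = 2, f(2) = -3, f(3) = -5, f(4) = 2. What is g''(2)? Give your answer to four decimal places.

4.2857

With σ_i denoting the second derivative at x_i, h_i = 1, 1, 1, 1, and Δ_i = (y_(i+1) − y_i)/h_i = 2, -5, -2, 7:
  1·σ_0 + 4·σ_1 + 1·σ_2 = 6(Δ_1 - Δ_0) = -42
  1·σ_1 + 4·σ_2 + 1·σ_3 = 6(Δ_2 - Δ_1) = 18
  1·σ_2 + 4·σ_3 + 1·σ_4 = 6(Δ_3 - Δ_2) = 54
Natural end conditions: σ_0 = σ_4 = 0.
Solving: σ_0 = 0, σ_1 = -81/7, σ_2 = 30/7, σ_3 = 87/7, σ_4 = 0.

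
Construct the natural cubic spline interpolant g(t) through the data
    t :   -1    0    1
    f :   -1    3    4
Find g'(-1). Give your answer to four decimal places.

4.7500

Write M_i for g''(x_i). With h_i = 1, 1 and divided differences Δ_i = 4, 1, the continuity of g' gives the tridiagonal system
  1·M_0 + 4·M_1 + 1·M_2 = 6(Δ_1 - Δ_0) = -18
Natural end conditions: M_0 = M_2 = 0.
Solving the tridiagonal system: M_0 = 0, M_1 = -9/2, M_2 = 0.
On [-1, 0], g'(t) = b_0 + 2c_0·(t + 1) + 3d_0·(t + 1)² with b_0 = Δ_0 - h_0(2M_0 + M_1)/6 = 19/4, c_0 = M_0/2 = 0, d_0 = (M_1 - M_0)/(6h_0) = -3/4. So g'(-1) = 19/4.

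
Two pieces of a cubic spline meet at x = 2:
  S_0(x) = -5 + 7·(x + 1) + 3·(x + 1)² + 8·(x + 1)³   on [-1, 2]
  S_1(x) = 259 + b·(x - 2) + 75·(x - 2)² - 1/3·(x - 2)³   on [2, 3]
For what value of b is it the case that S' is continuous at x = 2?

241

S_0'(x) = 7 + 6·(x + 1) + 24·(x + 1)², so S_0'(2) = 241. On the right, S_1'(2) = b, so b = 241.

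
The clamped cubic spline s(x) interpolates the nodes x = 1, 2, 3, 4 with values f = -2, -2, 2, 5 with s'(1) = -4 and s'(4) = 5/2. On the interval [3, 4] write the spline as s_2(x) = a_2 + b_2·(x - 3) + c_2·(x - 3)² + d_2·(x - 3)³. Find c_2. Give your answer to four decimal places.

Write σ_i for s''(x_i). With h_i = 1, 1, 1 and divided differences Δ_i = 0, 4, 3, the continuity of s' gives the tridiagonal system
  1·σ_0 + 4·σ_1 + 1·σ_2 = 6(Δ_1 - Δ_0) = 24
  1·σ_1 + 4·σ_2 + 1·σ_3 = 6(Δ_2 - Δ_1) = -6
Clamped end conditions give two more equations: 2h_0·σ_0 + h_0·σ_1 = 6(Δ_0 - s'(1)) = 24 and h_2·σ_2 + 2h_2·σ_3 = 6(s'(4) - Δ_2) = -3.
Solving: σ_0 = 149/15, σ_1 = 62/15, σ_2 = -37/15, σ_3 = -4/15.
On [3, 4], with s_2(x) = a_2 + b_2·(x - 3) + c_2·(x - 3)² + d_2·(x - 3)³: c_2 = σ_2/2 = -37/30, d_2 = (σ_3 - σ_2)/(6h_2) = 11/30, b_2 = Δ_2 - h_2(2σ_2 + σ_3)/6 = 58/15.

-1.2333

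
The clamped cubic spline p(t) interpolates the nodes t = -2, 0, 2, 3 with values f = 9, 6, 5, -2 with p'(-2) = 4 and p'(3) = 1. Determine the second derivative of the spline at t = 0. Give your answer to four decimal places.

7.2391

Write M_i for p''(x_i). With h_i = 2, 2, 1 and divided differences Δ_i = -3/2, -1/2, -7, the continuity of p' gives the tridiagonal system
  2·M_0 + 8·M_1 + 2·M_2 = 6(Δ_1 - Δ_0) = 6
  2·M_1 + 6·M_2 + 1·M_3 = 6(Δ_2 - Δ_1) = -39
Clamped end conditions give two more equations: 2h_0·M_0 + h_0·M_1 = 6(Δ_0 - p'(-2)) = -33 and h_2·M_2 + 2h_2·M_3 = 6(p'(3) - Δ_2) = 48.
Hence M_0 = -273/23, M_1 = 333/46, M_2 = -324/23, M_3 = 714/23.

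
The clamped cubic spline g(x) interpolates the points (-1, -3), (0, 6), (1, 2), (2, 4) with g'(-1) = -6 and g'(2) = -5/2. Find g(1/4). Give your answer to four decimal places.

6.3047

Let M_i = g''(x_i). Step sizes h_i = 1, 1, 1; slopes of the chords Δ_i = (y_(i+1) - y_i)/h_i = 9, -4, 2.
  1·M_0 + 4·M_1 + 1·M_2 = 6(Δ_1 - Δ_0) = -78
  1·M_1 + 4·M_2 + 1·M_3 = 6(Δ_2 - Δ_1) = 36
Clamped end conditions give two more equations: 2h_0·M_0 + h_0·M_1 = 6(Δ_0 - g'(-1)) = 90 and h_2·M_2 + 2h_2·M_3 = 6(g'(2) - Δ_2) = -27.
Forward elimination and back-substitution give M_0 = 199/3, M_1 = -128/3, M_2 = 79/3, M_3 = -80/3.
On [0, 1], g(x) = 6 + 35/6·x - 64/3·x² + 23/2·x³.
With x = 1/4: g(1/4) = 807/128.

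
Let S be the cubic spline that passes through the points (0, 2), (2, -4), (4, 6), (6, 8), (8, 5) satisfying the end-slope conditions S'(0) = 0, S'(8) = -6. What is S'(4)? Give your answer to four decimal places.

With m_i denoting the second derivative at x_i, h_i = 2, 2, 2, 2, and Δ_i = (y_(i+1) − y_i)/h_i = -3, 5, 1, -3/2:
  2·m_0 + 8·m_1 + 2·m_2 = 6(Δ_1 - Δ_0) = 48
  2·m_1 + 8·m_2 + 2·m_3 = 6(Δ_2 - Δ_1) = -24
  2·m_2 + 8·m_3 + 2·m_4 = 6(Δ_3 - Δ_2) = -15
Clamped end conditions give two more equations: 2h_0·m_0 + h_0·m_1 = 6(Δ_0 - S'(0)) = -18 and h_3·m_3 + 2h_3·m_4 = 6(S'(8) - Δ_3) = -27.
Hence m_0 = -1053/112, m_1 = 549/56, m_2 = -93/16, m_3 = 81/56, m_4 = -837/112.
On [4, 6], S'(x) = b_2 + 2c_2·(x - 4) + 3d_2·(x - 4)² with b_2 = Δ_2 - h_2(2m_2 + m_3)/6 = 123/28, c_2 = m_2/2 = -93/32, d_2 = (m_3 - m_2)/(6h_2) = 271/448. So S'(4) = 123/28.

4.3929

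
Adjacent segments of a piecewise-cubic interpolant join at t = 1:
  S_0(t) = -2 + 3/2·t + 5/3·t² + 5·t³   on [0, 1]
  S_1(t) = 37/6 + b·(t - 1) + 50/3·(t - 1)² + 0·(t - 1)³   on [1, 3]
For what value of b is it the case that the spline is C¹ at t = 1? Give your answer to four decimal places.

19.8333

S_0'(t) = 3/2 + 10/3·t + 15·t², so S_0'(1) = 119/6. On the right, S_1'(1) = b, so b = 119/6.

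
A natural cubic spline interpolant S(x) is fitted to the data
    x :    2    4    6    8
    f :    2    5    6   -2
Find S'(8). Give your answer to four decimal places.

-5.1333

With M_i denoting the second derivative at x_i, h_i = 2, 2, 2, and Δ_i = (y_(i+1) − y_i)/h_i = 3/2, 1/2, -4:
  2·M_0 + 8·M_1 + 2·M_2 = 6(Δ_1 - Δ_0) = -6
  2·M_1 + 8·M_2 + 2·M_3 = 6(Δ_2 - Δ_1) = -27
Natural end conditions: M_0 = M_3 = 0.
Solving the tridiagonal system: M_0 = 0, M_1 = 1/10, M_2 = -17/5, M_3 = 0.
On [6, 8], S'(x) = b_2 + 2c_2·(x - 6) + 3d_2·(x - 6)² with b_2 = Δ_2 - h_2(2M_2 + M_3)/6 = -26/15, c_2 = M_2/2 = -17/10, d_2 = (M_3 - M_2)/(6h_2) = 17/60. So S'(8) = -77/15.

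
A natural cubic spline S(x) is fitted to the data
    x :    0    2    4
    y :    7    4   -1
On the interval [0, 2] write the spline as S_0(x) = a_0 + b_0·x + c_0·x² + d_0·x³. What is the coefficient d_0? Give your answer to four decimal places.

-0.0625

Let M_i = S''(x_i). Step sizes h_i = 2, 2; slopes of the chords Δ_i = (y_(i+1) - y_i)/h_i = -3/2, -5/2.
  2·M_0 + 8·M_1 + 2·M_2 = 6(Δ_1 - Δ_0) = -6
Natural end conditions: M_0 = M_2 = 0.
Forward elimination and back-substitution give M_0 = 0, M_1 = -3/4, M_2 = 0.
On [0, 2], with S_0(x) = a_0 + b_0·x + c_0·x² + d_0·x³: c_0 = M_0/2 = 0, d_0 = (M_1 - M_0)/(6h_0) = -1/16, b_0 = Δ_0 - h_0(2M_0 + M_1)/6 = -5/4.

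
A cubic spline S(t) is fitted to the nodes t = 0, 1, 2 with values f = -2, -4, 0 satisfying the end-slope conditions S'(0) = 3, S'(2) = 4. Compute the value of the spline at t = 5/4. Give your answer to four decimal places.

With σ_i denoting the second derivative at x_i, h_i = 1, 1, and Δ_i = (y_(i+1) − y_i)/h_i = -2, 4:
  1·σ_0 + 4·σ_1 + 1·σ_2 = 6(Δ_1 - Δ_0) = 36
Clamped end conditions give two more equations: 2h_0·σ_0 + h_0·σ_1 = 6(Δ_0 - S'(0)) = -30 and h_1·σ_1 + 2h_1·σ_2 = 6(S'(2) - Δ_1) = 0.
Hence σ_0 = -47/2, σ_1 = 17, σ_2 = -17/2.
On [1, 2], S(t) = -4 - 1/4·(t - 1) + 17/2·(t - 1)² - 17/4·(t - 1)³.
With (t - 1) = 1/4: S(5/4) = -921/256.

-3.5977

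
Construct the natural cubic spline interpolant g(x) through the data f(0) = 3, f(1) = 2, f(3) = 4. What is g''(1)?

Write M_i for g''(x_i). With h_i = 1, 2 and divided differences Δ_i = -1, 1, the continuity of g' gives the tridiagonal system
  1·M_0 + 6·M_1 + 2·M_2 = 6(Δ_1 - Δ_0) = 12
Natural end conditions: M_0 = M_2 = 0.
Hence M_0 = 0, M_1 = 2, M_2 = 0.

2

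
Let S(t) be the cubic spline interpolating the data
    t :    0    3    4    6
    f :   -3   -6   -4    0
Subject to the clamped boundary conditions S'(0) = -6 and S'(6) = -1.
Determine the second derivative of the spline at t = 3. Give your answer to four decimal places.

With m_i denoting the second derivative at x_i, h_i = 3, 1, 2, and Δ_i = (y_(i+1) − y_i)/h_i = -1, 2, 2:
  3·m_0 + 8·m_1 + 1·m_2 = 6(Δ_1 - Δ_0) = 18
  1·m_1 + 6·m_2 + 2·m_3 = 6(Δ_2 - Δ_1) = 0
Clamped end conditions give two more equations: 2h_0·m_0 + h_0·m_1 = 6(Δ_0 - S'(0)) = 30 and h_2·m_2 + 2h_2·m_3 = 6(S'(6) - Δ_2) = -18.
Forward elimination and back-substitution give m_0 = 103/21, m_1 = 4/21, m_2 = 37/21, m_3 = -113/21.

0.1905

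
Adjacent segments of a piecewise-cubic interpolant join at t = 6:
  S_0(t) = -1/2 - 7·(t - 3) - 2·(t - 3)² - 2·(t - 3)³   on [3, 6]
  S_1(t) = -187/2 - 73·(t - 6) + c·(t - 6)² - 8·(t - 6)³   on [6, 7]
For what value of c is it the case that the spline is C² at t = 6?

-20

S_0''(t) = -4 - 12·(t - 3), so S_0''(6) = -40. On the right, S_1''(6) = 2c, so c = -20.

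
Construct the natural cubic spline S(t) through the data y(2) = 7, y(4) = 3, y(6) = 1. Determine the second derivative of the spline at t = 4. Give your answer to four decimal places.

Write m_i for S''(x_i). With h_i = 2, 2 and divided differences Δ_i = -2, -1, the continuity of S' gives the tridiagonal system
  2·m_0 + 8·m_1 + 2·m_2 = 6(Δ_1 - Δ_0) = 6
Natural end conditions: m_0 = m_2 = 0.
Solving: m_0 = 0, m_1 = 3/4, m_2 = 0.

0.7500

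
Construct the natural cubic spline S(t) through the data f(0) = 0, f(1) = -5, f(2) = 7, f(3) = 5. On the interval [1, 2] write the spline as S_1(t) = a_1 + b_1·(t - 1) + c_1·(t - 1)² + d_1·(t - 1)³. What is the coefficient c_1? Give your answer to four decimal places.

Write M_i for S''(x_i). With h_i = 1, 1, 1 and divided differences Δ_i = -5, 12, -2, the continuity of S' gives the tridiagonal system
  1·M_0 + 4·M_1 + 1·M_2 = 6(Δ_1 - Δ_0) = 102
  1·M_1 + 4·M_2 + 1·M_3 = 6(Δ_2 - Δ_1) = -84
Natural end conditions: M_0 = M_3 = 0.
Forward elimination and back-substitution give M_0 = 0, M_1 = 164/5, M_2 = -146/5, M_3 = 0.
On [1, 2], with S_1(t) = a_1 + b_1·(t - 1) + c_1·(t - 1)² + d_1·(t - 1)³: c_1 = M_1/2 = 82/5, d_1 = (M_2 - M_1)/(6h_1) = -31/3, b_1 = Δ_1 - h_1(2M_1 + M_2)/6 = 89/15.

16.4000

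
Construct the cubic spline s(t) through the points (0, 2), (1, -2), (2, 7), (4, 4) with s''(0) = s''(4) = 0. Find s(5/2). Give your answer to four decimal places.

9.3886

Write σ_i for s''(x_i). With h_i = 1, 1, 2 and divided differences Δ_i = -4, 9, -3/2, the continuity of s' gives the tridiagonal system
  1·σ_0 + 4·σ_1 + 1·σ_2 = 6(Δ_1 - Δ_0) = 78
  1·σ_1 + 6·σ_2 + 2·σ_3 = 6(Δ_2 - Δ_1) = -63
Natural end conditions: σ_0 = σ_3 = 0.
Forward elimination and back-substitution give σ_0 = 0, σ_1 = 531/23, σ_2 = -330/23, σ_3 = 0.
On [2, 4], s(t) = 7 + 371/46·(t - 2) - 165/23·(t - 2)² + 55/46·(t - 2)³.
With (t - 2) = 1/2: s(5/2) = 3455/368.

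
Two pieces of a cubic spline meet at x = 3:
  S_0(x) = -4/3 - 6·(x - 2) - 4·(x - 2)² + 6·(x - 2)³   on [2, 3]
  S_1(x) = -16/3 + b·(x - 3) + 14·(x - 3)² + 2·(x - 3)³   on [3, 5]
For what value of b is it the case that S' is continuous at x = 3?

4

S_0'(x) = -6 - 8·(x - 2) + 18·(x - 2)², so S_0'(3) = 4. On the right, S_1'(3) = b, so b = 4.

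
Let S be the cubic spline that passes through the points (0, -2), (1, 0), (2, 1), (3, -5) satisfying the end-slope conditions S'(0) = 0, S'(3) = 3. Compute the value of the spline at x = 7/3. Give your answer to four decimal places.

-1.5778

Put m_i = S'' at the i-th knot. Here h = (1, 1, 1) and Δ = (2, 1, -6), so the interior equations h_(i-1)·m_(i-1) + 2(h_(i-1)+h_i)·m_i + h_i·m_(i+1) = 6(Δ_i − Δ_(i-1)) read
  1·m_0 + 4·m_1 + 1·m_2 = 6(Δ_1 - Δ_0) = -6
  1·m_1 + 4·m_2 + 1·m_3 = 6(Δ_2 - Δ_1) = -42
Clamped end conditions give two more equations: 2h_0·m_0 + h_0·m_1 = 6(Δ_0 - S'(0)) = 12 and h_2·m_2 + 2h_2·m_3 = 6(S'(3) - Δ_2) = 54.
Solving: m_0 = 24/5, m_1 = 12/5, m_2 = -102/5, m_3 = 186/5.
On [2, 3], S(x) = 1 - 27/5·(x - 2) - 51/5·(x - 2)² + 48/5·(x - 2)³.
With (x - 2) = 1/3: S(7/3) = -71/45.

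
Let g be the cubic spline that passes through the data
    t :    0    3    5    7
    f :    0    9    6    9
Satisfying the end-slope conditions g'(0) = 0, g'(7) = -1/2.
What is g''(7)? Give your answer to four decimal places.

Let m_i = g''(x_i). Step sizes h_i = 3, 2, 2; slopes of the chords Δ_i = (y_(i+1) - y_i)/h_i = 3, -3/2, 3/2.
  3·m_0 + 10·m_1 + 2·m_2 = 6(Δ_1 - Δ_0) = -27
  2·m_1 + 8·m_2 + 2·m_3 = 6(Δ_2 - Δ_1) = 18
Clamped end conditions give two more equations: 2h_0·m_0 + h_0·m_1 = 6(Δ_0 - g'(0)) = 18 and h_2·m_2 + 2h_2·m_3 = 6(g'(7) - Δ_2) = -12.
Solving: m_0 = 211/37, m_1 = -200/37, m_2 = 184/37, m_3 = -203/37.

-5.4865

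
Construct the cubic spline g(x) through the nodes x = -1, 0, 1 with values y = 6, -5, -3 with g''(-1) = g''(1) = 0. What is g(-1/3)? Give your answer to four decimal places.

-2.5370

Let m_i = g''(x_i). Step sizes h_i = 1, 1; slopes of the chords Δ_i = (y_(i+1) - y_i)/h_i = -11, 2.
  1·m_0 + 4·m_1 + 1·m_2 = 6(Δ_1 - Δ_0) = 78
Natural end conditions: m_0 = m_2 = 0.
Hence m_0 = 0, m_1 = 39/2, m_2 = 0.
On [-1, 0], g(x) = 6 - 57/4·(x + 1) + 0·(x + 1)² + 13/4·(x + 1)³.
With (x + 1) = 2/3: g(-1/3) = -137/54.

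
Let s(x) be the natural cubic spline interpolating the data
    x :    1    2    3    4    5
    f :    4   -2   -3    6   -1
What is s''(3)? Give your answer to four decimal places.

21.8571

Put σ_i = s'' at the i-th knot. Here h = (1, 1, 1, 1) and Δ = (-6, -1, 9, -7), so the interior equations h_(i-1)·σ_(i-1) + 2(h_(i-1)+h_i)·σ_i + h_i·σ_(i+1) = 6(Δ_i − Δ_(i-1)) read
  1·σ_0 + 4·σ_1 + 1·σ_2 = 6(Δ_1 - Δ_0) = 30
  1·σ_1 + 4·σ_2 + 1·σ_3 = 6(Δ_2 - Δ_1) = 60
  1·σ_2 + 4·σ_3 + 1·σ_4 = 6(Δ_3 - Δ_2) = -96
Natural end conditions: σ_0 = σ_4 = 0.
Solving the tridiagonal system: σ_0 = 0, σ_1 = 57/28, σ_2 = 153/7, σ_3 = -825/28, σ_4 = 0.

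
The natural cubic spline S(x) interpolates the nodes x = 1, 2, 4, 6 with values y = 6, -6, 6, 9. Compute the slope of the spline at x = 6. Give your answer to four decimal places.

Write m_i for S''(x_i). With h_i = 1, 2, 2 and divided differences Δ_i = -12, 6, 3/2, the continuity of S' gives the tridiagonal system
  1·m_0 + 6·m_1 + 2·m_2 = 6(Δ_1 - Δ_0) = 108
  2·m_1 + 8·m_2 + 2·m_3 = 6(Δ_2 - Δ_1) = -27
Natural end conditions: m_0 = m_3 = 0.
Solving the tridiagonal system: m_0 = 0, m_1 = 459/22, m_2 = -189/22, m_3 = 0.
On [4, 6], S'(x) = b_2 + 2c_2·(x - 4) + 3d_2·(x - 4)² with b_2 = Δ_2 - h_2(2m_2 + m_3)/6 = 159/22, c_2 = m_2/2 = -189/44, d_2 = (m_3 - m_2)/(6h_2) = 63/88. So S'(6) = -15/11.

-1.3636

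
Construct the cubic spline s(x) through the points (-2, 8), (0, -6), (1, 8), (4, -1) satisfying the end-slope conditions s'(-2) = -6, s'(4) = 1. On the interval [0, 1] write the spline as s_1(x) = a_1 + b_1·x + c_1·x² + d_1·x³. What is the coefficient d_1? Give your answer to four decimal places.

-8.7381

With m_i denoting the second derivative at x_i, h_i = 2, 1, 3, and Δ_i = (y_(i+1) − y_i)/h_i = -7, 14, -3:
  2·m_0 + 6·m_1 + 1·m_2 = 6(Δ_1 - Δ_0) = 126
  1·m_1 + 8·m_2 + 3·m_3 = 6(Δ_2 - Δ_1) = -102
Clamped end conditions give two more equations: 2h_0·m_0 + h_0·m_1 = 6(Δ_0 - s'(-2)) = -6 and h_2·m_2 + 2h_2·m_3 = 6(s'(4) - Δ_2) = 24.
Solving the tridiagonal system: m_0 = -349/21, m_1 = 635/21, m_2 = -466/21, m_3 = 317/21.
On [0, 1], with s_1(x) = a_1 + b_1·x + c_1·x² + d_1·x³: c_1 = m_1/2 = 635/42, d_1 = (m_2 - m_1)/(6h_1) = -367/42, b_1 = Δ_1 - h_1(2m_1 + m_2)/6 = 160/21.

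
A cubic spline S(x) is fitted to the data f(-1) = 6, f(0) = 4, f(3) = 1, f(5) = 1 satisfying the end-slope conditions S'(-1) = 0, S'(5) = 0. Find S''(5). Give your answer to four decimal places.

Put M_i = S'' at the i-th knot. Here h = (1, 3, 2) and Δ = (-2, -1, 0), so the interior equations h_(i-1)·M_(i-1) + 2(h_(i-1)+h_i)·M_i + h_i·M_(i+1) = 6(Δ_i − Δ_(i-1)) read
  1·M_0 + 8·M_1 + 3·M_2 = 6(Δ_1 - Δ_0) = 6
  3·M_1 + 10·M_2 + 2·M_3 = 6(Δ_2 - Δ_1) = 6
Clamped end conditions give two more equations: 2h_0·M_0 + h_0·M_1 = 6(Δ_0 - S'(-1)) = -12 and h_2·M_2 + 2h_2·M_3 = 6(S'(5) - Δ_2) = 0.
Solving: M_0 = -88/13, M_1 = 20/13, M_2 = 2/13, M_3 = -1/13.

-0.0769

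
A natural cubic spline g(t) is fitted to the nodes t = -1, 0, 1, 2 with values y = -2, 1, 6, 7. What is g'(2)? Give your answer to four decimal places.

-0.2000

With m_i denoting the second derivative at x_i, h_i = 1, 1, 1, and Δ_i = (y_(i+1) − y_i)/h_i = 3, 5, 1:
  1·m_0 + 4·m_1 + 1·m_2 = 6(Δ_1 - Δ_0) = 12
  1·m_1 + 4·m_2 + 1·m_3 = 6(Δ_2 - Δ_1) = -24
Natural end conditions: m_0 = m_3 = 0.
Hence m_0 = 0, m_1 = 24/5, m_2 = -36/5, m_3 = 0.
On [1, 2], g'(t) = b_2 + 2c_2·(t - 1) + 3d_2·(t - 1)² with b_2 = Δ_2 - h_2(2m_2 + m_3)/6 = 17/5, c_2 = m_2/2 = -18/5, d_2 = (m_3 - m_2)/(6h_2) = 6/5. So g'(2) = -1/5.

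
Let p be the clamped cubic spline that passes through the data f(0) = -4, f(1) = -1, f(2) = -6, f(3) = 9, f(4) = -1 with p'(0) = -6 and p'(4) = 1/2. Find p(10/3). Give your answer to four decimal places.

6.6283

Let M_i = p''(x_i). Step sizes h_i = 1, 1, 1, 1; slopes of the chords Δ_i = (y_(i+1) - y_i)/h_i = 3, -5, 15, -10.
  1·M_0 + 4·M_1 + 1·M_2 = 6(Δ_1 - Δ_0) = -48
  1·M_1 + 4·M_2 + 1·M_3 = 6(Δ_2 - Δ_1) = 120
  1·M_2 + 4·M_3 + 1·M_4 = 6(Δ_3 - Δ_2) = -150
Clamped end conditions give two more equations: 2h_0·M_0 + h_0·M_1 = 6(Δ_0 - p'(0)) = 54 and h_3·M_3 + 2h_3·M_4 = 6(p'(4) - Δ_3) = 63.
Hence M_0 = 2563/56, M_1 = -1051/28, M_2 = 451/8, M_3 = -1903/28, M_4 = 3667/56.
On [3, 4], p(x) = 9 + 195/112·(x - 3) - 1903/56·(x - 3)² + 2491/112·(x - 3)³.
With (x - 3) = 1/3: p(10/3) = 5011/756.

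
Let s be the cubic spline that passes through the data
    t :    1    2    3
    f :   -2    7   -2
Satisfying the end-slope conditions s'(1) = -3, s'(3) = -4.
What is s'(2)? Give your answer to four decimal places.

1.7500

Let M_i = s''(x_i). Step sizes h_i = 1, 1; slopes of the chords Δ_i = (y_(i+1) - y_i)/h_i = 9, -9.
  1·M_0 + 4·M_1 + 1·M_2 = 6(Δ_1 - Δ_0) = -108
Clamped end conditions give two more equations: 2h_0·M_0 + h_0·M_1 = 6(Δ_0 - s'(1)) = 72 and h_1·M_1 + 2h_1·M_2 = 6(s'(3) - Δ_1) = 30.
Forward elimination and back-substitution give M_0 = 125/2, M_1 = -53, M_2 = 83/2.
On [2, 3], s'(t) = b_1 + 2c_1·(t - 2) + 3d_1·(t - 2)² with b_1 = Δ_1 - h_1(2M_1 + M_2)/6 = 7/4, c_1 = M_1/2 = -53/2, d_1 = (M_2 - M_1)/(6h_1) = 63/4. So s'(2) = 7/4.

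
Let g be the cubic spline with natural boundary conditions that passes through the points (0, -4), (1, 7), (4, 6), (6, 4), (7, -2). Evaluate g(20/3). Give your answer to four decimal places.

0.3101

Put m_i = g'' at the i-th knot. Here h = (1, 3, 2, 1) and Δ = (11, -1/3, -1, -6), so the interior equations h_(i-1)·m_(i-1) + 2(h_(i-1)+h_i)·m_i + h_i·m_(i+1) = 6(Δ_i − Δ_(i-1)) read
  1·m_0 + 8·m_1 + 3·m_2 = 6(Δ_1 - Δ_0) = -68
  3·m_1 + 10·m_2 + 2·m_3 = 6(Δ_2 - Δ_1) = -4
  2·m_2 + 6·m_3 + 1·m_4 = 6(Δ_3 - Δ_2) = -30
Natural end conditions: m_0 = m_4 = 0.
Forward elimination and back-substitution give m_0 = 0, m_1 = -1958/197, m_2 = 756/197, m_3 = -1237/197, m_4 = 0.
On [6, 7], g(x) = 4 - 2309/591·(x - 6) - 1237/394·(x - 6)² + 1237/1182·(x - 6)³.
With (x - 6) = 2/3: g(20/3) = 4948/15957.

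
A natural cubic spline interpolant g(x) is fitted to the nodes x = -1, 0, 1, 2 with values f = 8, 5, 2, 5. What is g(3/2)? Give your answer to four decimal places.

Put M_i = g'' at the i-th knot. Here h = (1, 1, 1) and Δ = (-3, -3, 3), so the interior equations h_(i-1)·M_(i-1) + 2(h_(i-1)+h_i)·M_i + h_i·M_(i+1) = 6(Δ_i − Δ_(i-1)) read
  1·M_0 + 4·M_1 + 1·M_2 = 6(Δ_1 - Δ_0) = 0
  1·M_1 + 4·M_2 + 1·M_3 = 6(Δ_2 - Δ_1) = 36
Natural end conditions: M_0 = M_3 = 0.
Hence M_0 = 0, M_1 = -12/5, M_2 = 48/5, M_3 = 0.
On [1, 2], g(x) = 2 - 1/5·(x - 1) + 24/5·(x - 1)² - 8/5·(x - 1)³.
With (x - 1) = 1/2: g(3/2) = 29/10.

2.9000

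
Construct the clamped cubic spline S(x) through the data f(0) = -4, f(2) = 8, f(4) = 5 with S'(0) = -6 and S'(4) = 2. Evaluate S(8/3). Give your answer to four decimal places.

Let m_i = S''(x_i). Step sizes h_i = 2, 2; slopes of the chords Δ_i = (y_(i+1) - y_i)/h_i = 6, -3/2.
  2·m_0 + 8·m_1 + 2·m_2 = 6(Δ_1 - Δ_0) = -45
Clamped end conditions give two more equations: 2h_0·m_0 + h_0·m_1 = 6(Δ_0 - S'(0)) = 72 and h_1·m_1 + 2h_1·m_2 = 6(S'(4) - Δ_1) = 21.
Solving: m_0 = 205/8, m_1 = -61/4, m_2 = 103/8.
On [2, 4], S(x) = 8 + 35/8·(x - 2) - 61/8·(x - 2)² + 75/32·(x - 2)³.
With (x - 2) = 2/3: S(8/3) = 74/9.

8.2222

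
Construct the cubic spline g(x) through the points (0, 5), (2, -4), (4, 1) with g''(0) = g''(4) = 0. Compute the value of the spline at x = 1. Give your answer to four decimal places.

-0.8125

With m_i denoting the second derivative at x_i, h_i = 2, 2, and Δ_i = (y_(i+1) − y_i)/h_i = -9/2, 5/2:
  2·m_0 + 8·m_1 + 2·m_2 = 6(Δ_1 - Δ_0) = 42
Natural end conditions: m_0 = m_2 = 0.
Hence m_0 = 0, m_1 = 21/4, m_2 = 0.
On [0, 2], g(x) = 5 - 25/4·x + 0·x² + 7/16·x³.
With x = 1: g(1) = -13/16.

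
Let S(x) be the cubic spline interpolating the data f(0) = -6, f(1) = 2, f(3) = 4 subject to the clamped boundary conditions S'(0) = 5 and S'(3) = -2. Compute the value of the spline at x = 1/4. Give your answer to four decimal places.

Put M_i = S'' at the i-th knot. Here h = (1, 2) and Δ = (8, 1), so the interior equations h_(i-1)·M_(i-1) + 2(h_(i-1)+h_i)·M_i + h_i·M_(i+1) = 6(Δ_i − Δ_(i-1)) read
  1·M_0 + 6·M_1 + 2·M_2 = 6(Δ_1 - Δ_0) = -42
Clamped end conditions give two more equations: 2h_0·M_0 + h_0·M_1 = 6(Δ_0 - S'(0)) = 18 and h_1·M_1 + 2h_1·M_2 = 6(S'(3) - Δ_1) = -18.
Solving: M_0 = 41/3, M_1 = -28/3, M_2 = 1/6.
On [0, 1], S(x) = -6 + 5·x + 41/6·x² - 23/6·x³.
With x = 1/4: S(1/4) = -561/128.

-4.3828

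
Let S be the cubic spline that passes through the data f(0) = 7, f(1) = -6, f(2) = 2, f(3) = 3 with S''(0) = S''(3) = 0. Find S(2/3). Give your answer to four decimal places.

-3.9136

With σ_i denoting the second derivative at x_i, h_i = 1, 1, 1, and Δ_i = (y_(i+1) − y_i)/h_i = -13, 8, 1:
  1·σ_0 + 4·σ_1 + 1·σ_2 = 6(Δ_1 - Δ_0) = 126
  1·σ_1 + 4·σ_2 + 1·σ_3 = 6(Δ_2 - Δ_1) = -42
Natural end conditions: σ_0 = σ_3 = 0.
Hence σ_0 = 0, σ_1 = 182/5, σ_2 = -98/5, σ_3 = 0.
On [0, 1], S(x) = 7 - 286/15·x + 0·x² + 91/15·x³.
With x = 2/3: S(2/3) = -317/81.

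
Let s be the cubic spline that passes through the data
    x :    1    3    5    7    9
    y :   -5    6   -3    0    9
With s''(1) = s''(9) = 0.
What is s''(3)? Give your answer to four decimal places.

Write M_i for s''(x_i). With h_i = 2, 2, 2, 2 and divided differences Δ_i = 11/2, -9/2, 3/2, 9/2, the continuity of s' gives the tridiagonal system
  2·M_0 + 8·M_1 + 2·M_2 = 6(Δ_1 - Δ_0) = -60
  2·M_1 + 8·M_2 + 2·M_3 = 6(Δ_2 - Δ_1) = 36
  2·M_2 + 8·M_3 + 2·M_4 = 6(Δ_3 - Δ_2) = 18
Natural end conditions: M_0 = M_4 = 0.
Forward elimination and back-substitution give M_0 = 0, M_1 = -513/56, M_2 = 93/14, M_3 = 33/56, M_4 = 0.

-9.1607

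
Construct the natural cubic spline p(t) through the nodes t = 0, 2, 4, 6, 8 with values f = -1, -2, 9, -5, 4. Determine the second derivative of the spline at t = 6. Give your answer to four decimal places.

12.2411

With M_i denoting the second derivative at x_i, h_i = 2, 2, 2, 2, and Δ_i = (y_(i+1) − y_i)/h_i = -1/2, 11/2, -7, 9/2:
  2·M_0 + 8·M_1 + 2·M_2 = 6(Δ_1 - Δ_0) = 36
  2·M_1 + 8·M_2 + 2·M_3 = 6(Δ_2 - Δ_1) = -75
  2·M_2 + 8·M_3 + 2·M_4 = 6(Δ_3 - Δ_2) = 69
Natural end conditions: M_0 = M_4 = 0.
Solving: M_0 = 0, M_1 = 909/112, M_2 = -405/28, M_3 = 1371/112, M_4 = 0.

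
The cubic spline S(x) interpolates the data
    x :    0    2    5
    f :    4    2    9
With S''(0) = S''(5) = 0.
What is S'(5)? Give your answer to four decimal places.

Let M_i = S''(x_i). Step sizes h_i = 2, 3; slopes of the chords Δ_i = (y_(i+1) - y_i)/h_i = -1, 7/3.
  2·M_0 + 10·M_1 + 3·M_2 = 6(Δ_1 - Δ_0) = 20
Natural end conditions: M_0 = M_2 = 0.
Solving the tridiagonal system: M_0 = 0, M_1 = 2, M_2 = 0.
On [2, 5], S'(x) = b_1 + 2c_1·(x - 2) + 3d_1·(x - 2)² with b_1 = Δ_1 - h_1(2M_1 + M_2)/6 = 1/3, c_1 = M_1/2 = 1, d_1 = (M_2 - M_1)/(6h_1) = -1/9. So S'(5) = 10/3.

3.3333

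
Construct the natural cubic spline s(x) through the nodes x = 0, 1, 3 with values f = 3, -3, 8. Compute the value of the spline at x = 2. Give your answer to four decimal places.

-0.3750

Put σ_i = s'' at the i-th knot. Here h = (1, 2) and Δ = (-6, 11/2), so the interior equations h_(i-1)·σ_(i-1) + 2(h_(i-1)+h_i)·σ_i + h_i·σ_(i+1) = 6(Δ_i − Δ_(i-1)) read
  1·σ_0 + 6·σ_1 + 2·σ_2 = 6(Δ_1 - Δ_0) = 69
Natural end conditions: σ_0 = σ_2 = 0.
Solving the tridiagonal system: σ_0 = 0, σ_1 = 23/2, σ_2 = 0.
On [1, 3], s(x) = -3 - 13/6·(x - 1) + 23/4·(x - 1)² - 23/24·(x - 1)³.
With (x - 1) = 1: s(2) = -3/8.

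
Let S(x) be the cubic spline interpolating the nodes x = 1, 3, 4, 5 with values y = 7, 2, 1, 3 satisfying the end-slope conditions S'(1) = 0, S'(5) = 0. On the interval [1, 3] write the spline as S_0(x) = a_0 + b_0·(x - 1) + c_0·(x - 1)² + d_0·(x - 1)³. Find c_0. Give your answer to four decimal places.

With M_i denoting the second derivative at x_i, h_i = 2, 1, 1, and Δ_i = (y_(i+1) − y_i)/h_i = -5/2, -1, 2:
  2·M_0 + 6·M_1 + 1·M_2 = 6(Δ_1 - Δ_0) = 9
  1·M_1 + 4·M_2 + 1·M_3 = 6(Δ_2 - Δ_1) = 18
Clamped end conditions give two more equations: 2h_0·M_0 + h_0·M_1 = 6(Δ_0 - S'(1)) = -15 and h_2·M_2 + 2h_2·M_3 = 6(S'(5) - Δ_2) = -12.
Hence M_0 = -105/22, M_1 = 45/22, M_2 = 69/11, M_3 = -201/22.
On [1, 3], with S_0(x) = a_0 + b_0·(x - 1) + c_0·(x - 1)² + d_0·(x - 1)³: c_0 = M_0/2 = -105/44, d_0 = (M_1 - M_0)/(6h_0) = 25/44, b_0 = Δ_0 - h_0(2M_0 + M_1)/6 = 0.

-2.3864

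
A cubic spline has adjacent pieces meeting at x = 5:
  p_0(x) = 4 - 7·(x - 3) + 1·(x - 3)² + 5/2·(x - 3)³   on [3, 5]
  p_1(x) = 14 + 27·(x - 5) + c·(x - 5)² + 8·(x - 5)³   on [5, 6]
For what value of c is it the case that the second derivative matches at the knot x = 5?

p_0''(x) = 2 + 15·(x - 3), so p_0''(5) = 32. On the right, p_1''(5) = 2c, so c = 16.

16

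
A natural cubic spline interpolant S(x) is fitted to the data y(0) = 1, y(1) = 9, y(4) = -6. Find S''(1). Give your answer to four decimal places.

-9.7500

Let M_i = S''(x_i). Step sizes h_i = 1, 3; slopes of the chords Δ_i = (y_(i+1) - y_i)/h_i = 8, -5.
  1·M_0 + 8·M_1 + 3·M_2 = 6(Δ_1 - Δ_0) = -78
Natural end conditions: M_0 = M_2 = 0.
Solving: M_0 = 0, M_1 = -39/4, M_2 = 0.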